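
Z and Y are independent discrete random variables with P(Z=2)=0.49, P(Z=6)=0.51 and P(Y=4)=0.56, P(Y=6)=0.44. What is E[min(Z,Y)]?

E[min(Z,Y)] = Σ_z Σ_y min(z,y) · P(Z=z)P(Y=y)
 = 2·0.2744 + 2·0.2156 + 4·0.2856 + 6·0.2244
 = 0.5488 + 0.4312 + 1.1424 + 1.3464
 = 3.4688

3.4688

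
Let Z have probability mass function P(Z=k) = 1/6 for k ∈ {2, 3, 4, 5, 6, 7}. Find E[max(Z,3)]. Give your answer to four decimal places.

E[max(Z,3)] = Σ max(z,3)·P(Z=z)
 = 3·1/6 + 3·1/6 + 4·1/6 + 5·1/6 + 6·1/6 + 7·1/6
 = 1/2 + 1/2 + 2/3 + 5/6 + 1 + 7/6
 = 14/3

4.6667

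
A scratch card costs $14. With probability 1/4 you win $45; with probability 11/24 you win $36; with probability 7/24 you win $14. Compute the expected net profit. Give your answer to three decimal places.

E[payout] = 45·1/4 + 36·11/24 + 14·7/24
 = 45/4 + 33/2 + 49/12
 = 191/6
Net = 191/6 - 14 = 107/6

17.833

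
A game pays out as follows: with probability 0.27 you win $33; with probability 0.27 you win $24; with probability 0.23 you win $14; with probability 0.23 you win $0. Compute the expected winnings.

E[payout] = 33·0.27 + 24·0.27 + 14·0.23 + 0·0.23
 = 8.91 + 6.48 + 3.22 + 0
 = 18.61

18.61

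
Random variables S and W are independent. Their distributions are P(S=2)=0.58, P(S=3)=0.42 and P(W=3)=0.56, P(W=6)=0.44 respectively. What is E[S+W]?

6.74

E[S+W] = Σ_s Σ_w (s+w) · P(S=s)P(W=w)
 = 5·0.3248 + 8·0.2552 + 6·0.2352 + 9·0.1848
 = 1.624 + 2.0416 + 1.4112 + 1.6632
 = 6.74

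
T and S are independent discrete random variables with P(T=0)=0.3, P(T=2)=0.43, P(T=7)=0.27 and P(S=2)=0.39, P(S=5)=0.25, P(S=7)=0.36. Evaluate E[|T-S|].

E[|T-S|] = Σ_t Σ_s |t-s| · P(T=t)P(S=s)
 = 2·0.117 + 5·0.075 + 7·0.108 + 0·0.1677 + 3·0.1075 + 5·0.1548 + 5·0.1053 + 2·0.0675 + 0·0.0972
 = 0.234 + 0.375 + 0.756 + 0 + 0.3225 + 0.774 + 0.5265 + 0.135 + 0
 = 3.123

3.123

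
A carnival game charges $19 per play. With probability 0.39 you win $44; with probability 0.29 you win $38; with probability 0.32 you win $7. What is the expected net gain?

11.42

E[payout] = 44·0.39 + 38·0.29 + 7·0.32
 = 17.16 + 11.02 + 2.24
 = 30.42
Net = 30.42 - 19 = 11.42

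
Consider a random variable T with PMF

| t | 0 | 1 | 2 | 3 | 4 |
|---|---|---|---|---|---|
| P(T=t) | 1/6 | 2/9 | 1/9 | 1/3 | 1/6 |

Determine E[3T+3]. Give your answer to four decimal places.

9.3333

E[3T+3] = Σ (3t+3)·P(T=t)
 = 3·1/6 + 6·2/9 + 9·1/9 + 12·1/3 + 15·1/6
 = 1/2 + 4/3 + 1 + 4 + 5/2
 = 28/3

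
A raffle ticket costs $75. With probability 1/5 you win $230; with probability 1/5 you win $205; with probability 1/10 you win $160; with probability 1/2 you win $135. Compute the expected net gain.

95.5

E[payout] = 230·1/5 + 205·1/5 + 160·1/10 + 135·1/2
 = 46 + 41 + 16 + 135/2
 = 341/2
Net = 341/2 - 75 = 191/2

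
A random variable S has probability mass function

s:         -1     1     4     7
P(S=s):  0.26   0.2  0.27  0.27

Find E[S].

2.91

E[S] = Σ s·P(S=s)
 = (-1)·0.26 + 1·0.2 + 4·0.27 + 7·0.27
 = (-0.26) + 0.2 + 1.08 + 1.89
 = 2.91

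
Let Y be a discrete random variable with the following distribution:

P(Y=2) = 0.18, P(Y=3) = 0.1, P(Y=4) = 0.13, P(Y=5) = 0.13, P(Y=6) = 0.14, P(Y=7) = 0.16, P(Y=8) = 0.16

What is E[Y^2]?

E[Y^2] = Σ y^2·P(Y=y)
 = 4·0.18 + 9·0.1 + 16·0.13 + 25·0.13 + 36·0.14 + 49·0.16 + 64·0.16
 = 0.72 + 0.9 + 2.08 + 3.25 + 5.04 + 7.84 + 10.24
 = 30.07

30.07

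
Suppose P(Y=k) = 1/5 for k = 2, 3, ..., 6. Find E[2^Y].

E[2^Y] = Σ 2^y·P(Y=y)
 = 4·1/5 + 8·1/5 + 16·1/5 + 32·1/5 + 64·1/5
 = 4/5 + 8/5 + 16/5 + 32/5 + 64/5
 = 124/5

24.8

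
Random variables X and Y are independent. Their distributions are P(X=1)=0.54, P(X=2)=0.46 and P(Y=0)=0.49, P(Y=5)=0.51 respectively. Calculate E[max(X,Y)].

E[max(X,Y)] = Σ_x Σ_y max(x,y) · P(X=x)P(Y=y)
 = 1·0.2646 + 5·0.2754 + 2·0.2254 + 5·0.2346
 = 0.2646 + 1.377 + 0.4508 + 1.173
 = 3.2654

3.2654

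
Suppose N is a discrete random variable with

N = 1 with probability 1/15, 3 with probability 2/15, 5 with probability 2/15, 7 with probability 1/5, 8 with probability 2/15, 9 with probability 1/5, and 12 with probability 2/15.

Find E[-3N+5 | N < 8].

-9.25

P(N < 8) = 1/15 + 2/15 + 2/15 + 1/5 = 8/15.
E[-3N+5 | N < 8] = [2·1/15 + (-4)·2/15 + (-10)·2/15 + (-16)·1/5] / (8/15)
 = -74/15 / (8/15)
 = -37/4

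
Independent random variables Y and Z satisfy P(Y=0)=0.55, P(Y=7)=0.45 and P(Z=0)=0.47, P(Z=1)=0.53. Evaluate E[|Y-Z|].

E[|Y-Z|] = Σ_y Σ_z |y-z| · P(Y=y)P(Z=z)
 = 0·0.2585 + 1·0.2915 + 7·0.2115 + 6·0.2385
 = 0 + 0.2915 + 1.4805 + 1.431
 = 3.203

3.203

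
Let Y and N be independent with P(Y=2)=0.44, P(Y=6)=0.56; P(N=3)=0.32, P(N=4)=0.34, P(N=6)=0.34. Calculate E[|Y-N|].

1.9568

E[|Y-N|] = Σ_y Σ_n |y-n| · P(Y=y)P(N=n)
 = 1·0.1408 + 2·0.1496 + 4·0.1496 + 3·0.1792 + 2·0.1904 + 0·0.1904
 = 0.1408 + 0.2992 + 0.5984 + 0.5376 + 0.3808 + 0
 = 1.9568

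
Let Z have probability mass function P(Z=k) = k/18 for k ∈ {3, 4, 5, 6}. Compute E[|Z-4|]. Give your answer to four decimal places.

1.1111

E[|Z-4|] = Σ |z-4|·P(Z=z)
 = 1·1/6 + 0·2/9 + 1·5/18 + 2·1/3
 = 1/6 + 0 + 5/18 + 2/3
 = 10/9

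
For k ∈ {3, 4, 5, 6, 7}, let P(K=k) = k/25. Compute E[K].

5.4

E[K] = Σ k·P(K=k)
 = 3·3/25 + 4·4/25 + 5·1/5 + 6·6/25 + 7·7/25
 = 9/25 + 16/25 + 1 + 36/25 + 49/25
 = 27/5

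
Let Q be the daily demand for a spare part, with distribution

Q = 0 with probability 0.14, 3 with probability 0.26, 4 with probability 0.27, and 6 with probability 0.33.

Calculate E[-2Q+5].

E[-2Q+5] = Σ (-2q+5)·P(Q=q)
 = 5·0.14 + (-1)·0.26 + (-3)·0.27 + (-7)·0.33
 = 0.7 + (-0.26) + (-0.81) + (-2.31)
 = -2.68

-2.68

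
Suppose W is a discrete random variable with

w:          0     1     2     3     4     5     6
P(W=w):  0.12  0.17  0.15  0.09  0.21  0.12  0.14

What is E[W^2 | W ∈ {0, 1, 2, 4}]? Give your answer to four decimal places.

6.3538

P(W ∈ {0, 1, 2, 4}) = 0.12 + 0.17 + 0.15 + 0.21 = 0.65.
E[W^2 | W ∈ {0, 1, 2, 4}] = [0·0.12 + 1·0.17 + 4·0.15 + 16·0.21] / 0.65
 = 4.13 / 0.65
 = 413/65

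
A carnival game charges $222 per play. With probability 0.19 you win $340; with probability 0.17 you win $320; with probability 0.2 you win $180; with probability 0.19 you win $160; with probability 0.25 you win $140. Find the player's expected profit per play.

E[payout] = 340·0.19 + 320·0.17 + 180·0.2 + 160·0.19 + 140·0.25
 = 64.6 + 54.4 + 36 + 30.4 + 35
 = 220.4
Net = 220.4 - 222 = -1.6

-1.6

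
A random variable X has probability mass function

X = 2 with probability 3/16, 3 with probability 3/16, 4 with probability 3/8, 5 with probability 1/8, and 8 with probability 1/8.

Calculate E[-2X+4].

-4.125

E[-2X+4] = Σ (-2x+4)·P(X=x)
 = 0·3/16 + (-2)·3/16 + (-4)·3/8 + (-6)·1/8 + (-12)·1/8
 = 0 + (-3/8) + (-3/2) + (-3/4) + (-3/2)
 = -33/8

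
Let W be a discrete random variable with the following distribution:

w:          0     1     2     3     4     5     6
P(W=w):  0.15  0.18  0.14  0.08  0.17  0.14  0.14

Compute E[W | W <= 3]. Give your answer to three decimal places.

P(W <= 3) = 0.15 + 0.18 + 0.14 + 0.08 = 0.55.
E[W | W <= 3] = [0·0.15 + 1·0.18 + 2·0.14 + 3·0.08] / 0.55
 = 0.7 / 0.55
 = 14/11

1.273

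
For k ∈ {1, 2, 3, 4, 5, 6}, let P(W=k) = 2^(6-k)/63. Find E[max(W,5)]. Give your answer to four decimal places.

5.0159

E[max(W,5)] = Σ max(w,5)·P(W=w)
 = 5·32/63 + 5·16/63 + 5·8/63 + 5·4/63 + 5·2/63 + 6·1/63
 = 160/63 + 80/63 + 40/63 + 20/63 + 10/63 + 2/21
 = 316/63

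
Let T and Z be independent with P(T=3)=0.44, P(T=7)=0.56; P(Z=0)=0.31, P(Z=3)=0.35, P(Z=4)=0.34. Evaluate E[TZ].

E[TZ] = Σ_t Σ_z tz · P(T=t)P(Z=z)
 = 0·0.1364 + 9·0.154 + 12·0.1496 + 0·0.1736 + 21·0.196 + 28·0.1904
 = 0 + 1.386 + 1.7952 + 0 + 4.116 + 5.3312
 = 12.6284

12.6284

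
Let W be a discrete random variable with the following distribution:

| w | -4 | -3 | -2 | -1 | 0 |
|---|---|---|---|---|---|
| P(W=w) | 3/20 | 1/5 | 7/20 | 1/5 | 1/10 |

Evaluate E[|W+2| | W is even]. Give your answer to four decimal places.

P(W is even) = 3/20 + 7/20 + 1/10 = 3/5.
E[|W+2| | W is even] = [2·3/20 + 0·7/20 + 2·1/10] / (3/5)
 = 1/2 / (3/5)
 = 5/6

0.8333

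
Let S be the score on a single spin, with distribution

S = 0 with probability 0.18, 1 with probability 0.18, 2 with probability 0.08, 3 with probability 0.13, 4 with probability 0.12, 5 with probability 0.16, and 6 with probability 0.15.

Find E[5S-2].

E[5S-2] = Σ (5s-2)·P(S=s)
 = (-2)·0.18 + 3·0.18 + 8·0.08 + 13·0.13 + 18·0.12 + 23·0.16 + 28·0.15
 = (-0.36) + 0.54 + 0.64 + 1.69 + 2.16 + 3.68 + 4.2
 = 12.55

12.55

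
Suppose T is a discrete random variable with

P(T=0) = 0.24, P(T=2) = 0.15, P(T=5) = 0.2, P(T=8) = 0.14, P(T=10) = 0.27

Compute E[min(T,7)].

E[min(T,7)] = Σ min(t,7)·P(T=t)
 = 0·0.24 + 2·0.15 + 5·0.2 + 7·0.14 + 7·0.27
 = 0 + 0.3 + 1 + 0.98 + 1.89
 = 4.17

4.17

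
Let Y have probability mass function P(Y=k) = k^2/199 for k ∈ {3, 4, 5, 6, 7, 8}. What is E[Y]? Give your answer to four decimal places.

6.4673

E[Y] = Σ y·P(Y=y)
 = 3·9/199 + 4·16/199 + 5·25/199 + 6·36/199 + 7·49/199 + 8·64/199
 = 27/199 + 64/199 + 125/199 + 216/199 + 343/199 + 512/199
 = 1287/199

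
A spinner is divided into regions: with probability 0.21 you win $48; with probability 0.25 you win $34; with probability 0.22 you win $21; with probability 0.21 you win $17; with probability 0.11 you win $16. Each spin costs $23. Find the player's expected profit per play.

5.53

E[payout] = 48·0.21 + 34·0.25 + 21·0.22 + 17·0.21 + 16·0.11
 = 10.08 + 8.5 + 4.62 + 3.57 + 1.76
 = 28.53
Net = 28.53 - 23 = 5.53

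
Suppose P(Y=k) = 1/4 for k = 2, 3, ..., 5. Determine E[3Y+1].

E[3Y+1] = Σ (3y+1)·P(Y=y)
 = 7·1/4 + 10·1/4 + 13·1/4 + 16·1/4
 = 7/4 + 5/2 + 13/4 + 4
 = 23/2

11.5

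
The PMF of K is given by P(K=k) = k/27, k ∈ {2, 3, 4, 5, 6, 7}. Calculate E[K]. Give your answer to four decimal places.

E[K] = Σ k·P(K=k)
 = 2·2/27 + 3·1/9 + 4·4/27 + 5·5/27 + 6·2/9 + 7·7/27
 = 4/27 + 1/3 + 16/27 + 25/27 + 4/3 + 49/27
 = 139/27

5.1481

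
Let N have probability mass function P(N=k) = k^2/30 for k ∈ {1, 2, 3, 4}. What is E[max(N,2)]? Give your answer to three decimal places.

3.367

E[max(N,2)] = Σ max(n,2)·P(N=n)
 = 2·1/30 + 2·2/15 + 3·3/10 + 4·8/15
 = 1/15 + 4/15 + 9/10 + 32/15
 = 101/30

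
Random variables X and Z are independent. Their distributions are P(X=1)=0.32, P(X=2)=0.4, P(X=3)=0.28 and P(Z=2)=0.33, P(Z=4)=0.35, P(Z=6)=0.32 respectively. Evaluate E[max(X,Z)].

E[max(X,Z)] = Σ_x Σ_z max(x,z) · P(X=x)P(Z=z)
 = 2·0.1056 + 4·0.112 + 6·0.1024 + 2·0.132 + 4·0.14 + 6·0.128 + 3·0.0924 + 4·0.098 + 6·0.0896
 = 0.2112 + 0.448 + 0.6144 + 0.264 + 0.56 + 0.768 + 0.2772 + 0.392 + 0.5376
 = 4.0724

4.0724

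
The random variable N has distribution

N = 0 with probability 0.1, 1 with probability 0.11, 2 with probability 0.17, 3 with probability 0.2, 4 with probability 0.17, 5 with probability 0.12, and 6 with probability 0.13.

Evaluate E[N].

E[N] = Σ n·P(N=n)
 = 0·0.1 + 1·0.11 + 2·0.17 + 3·0.2 + 4·0.17 + 5·0.12 + 6·0.13
 = 0 + 0.11 + 0.34 + 0.6 + 0.68 + 0.6 + 0.78
 = 3.11

3.11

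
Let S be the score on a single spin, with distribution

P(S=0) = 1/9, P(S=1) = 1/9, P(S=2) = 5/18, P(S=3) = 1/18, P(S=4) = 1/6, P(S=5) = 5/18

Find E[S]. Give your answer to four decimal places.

2.8889

E[S] = Σ s·P(S=s)
 = 0·1/9 + 1·1/9 + 2·5/18 + 3·1/18 + 4·1/6 + 5·5/18
 = 0 + 1/9 + 5/9 + 1/6 + 2/3 + 25/18
 = 26/9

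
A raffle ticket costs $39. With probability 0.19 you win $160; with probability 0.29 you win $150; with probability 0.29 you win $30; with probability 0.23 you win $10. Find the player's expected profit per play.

E[payout] = 160·0.19 + 150·0.29 + 30·0.29 + 10·0.23
 = 30.4 + 43.5 + 8.7 + 2.3
 = 84.9
Net = 84.9 - 39 = 45.9

45.9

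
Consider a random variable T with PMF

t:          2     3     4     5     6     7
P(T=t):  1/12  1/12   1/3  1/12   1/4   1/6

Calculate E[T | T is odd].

P(T is odd) = 1/12 + 1/12 + 1/6 = 1/3.
E[T | T is odd] = [3·1/12 + 5·1/12 + 7·1/6] / (1/3)
 = 11/6 / (1/3)
 = 11/2

5.5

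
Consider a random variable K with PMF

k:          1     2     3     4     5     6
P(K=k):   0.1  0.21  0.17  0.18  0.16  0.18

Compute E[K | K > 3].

5

P(K > 3) = 0.18 + 0.16 + 0.18 = 0.52.
E[K | K > 3] = [4·0.18 + 5·0.16 + 6·0.18] / 0.52
 = 2.6 / 0.52
 = 5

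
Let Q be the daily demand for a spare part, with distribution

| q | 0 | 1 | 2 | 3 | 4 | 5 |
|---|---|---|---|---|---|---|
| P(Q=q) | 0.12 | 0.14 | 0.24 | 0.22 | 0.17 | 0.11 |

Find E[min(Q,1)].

E[min(Q,1)] = Σ min(q,1)·P(Q=q)
 = 0·0.12 + 1·0.14 + 1·0.24 + 1·0.22 + 1·0.17 + 1·0.11
 = 0 + 0.14 + 0.24 + 0.22 + 0.17 + 0.11
 = 0.88

0.88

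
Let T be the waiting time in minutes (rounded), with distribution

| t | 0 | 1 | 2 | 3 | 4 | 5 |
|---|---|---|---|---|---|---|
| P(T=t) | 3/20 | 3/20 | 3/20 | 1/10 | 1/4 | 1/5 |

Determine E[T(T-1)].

7.9

E[T(T-1)] = Σ t(t-1)·P(T=t)
 = 0·3/20 + 0·3/20 + 2·3/20 + 6·1/10 + 12·1/4 + 20·1/5
 = 0 + 0 + 3/10 + 3/5 + 3 + 4
 = 79/10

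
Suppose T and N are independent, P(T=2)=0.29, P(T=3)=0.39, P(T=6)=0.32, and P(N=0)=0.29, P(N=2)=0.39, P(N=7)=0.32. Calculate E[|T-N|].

E[|T-N|] = Σ_t Σ_n |t-n| · P(T=t)P(N=n)
 = 2·0.0841 + 0·0.1131 + 5·0.0928 + 3·0.1131 + 1·0.1521 + 4·0.1248 + 6·0.0928 + 4·0.1248 + 1·0.1024
 = 0.1682 + 0 + 0.464 + 0.3393 + 0.1521 + 0.4992 + 0.5568 + 0.4992 + 0.1024
 = 2.7812

2.7812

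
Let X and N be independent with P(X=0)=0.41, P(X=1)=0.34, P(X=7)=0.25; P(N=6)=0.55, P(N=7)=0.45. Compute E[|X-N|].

E[|X-N|] = Σ_x Σ_n |x-n| · P(X=x)P(N=n)
 = 6·0.2255 + 7·0.1845 + 5·0.187 + 6·0.153 + 1·0.1375 + 0·0.1125
 = 1.353 + 1.2915 + 0.935 + 0.918 + 0.1375 + 0
 = 4.635

4.635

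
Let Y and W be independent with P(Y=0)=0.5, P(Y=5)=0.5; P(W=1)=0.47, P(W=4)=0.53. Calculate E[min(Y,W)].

1.295

E[min(Y,W)] = Σ_y Σ_w min(y,w) · P(Y=y)P(W=w)
 = 0·0.235 + 0·0.265 + 1·0.235 + 4·0.265
 = 0 + 0 + 0.235 + 1.06
 = 1.295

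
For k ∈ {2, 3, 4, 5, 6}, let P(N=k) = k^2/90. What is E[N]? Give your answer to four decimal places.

4.8889

E[N] = Σ n·P(N=n)
 = 2·2/45 + 3·1/10 + 4·8/45 + 5·5/18 + 6·2/5
 = 4/45 + 3/10 + 32/45 + 25/18 + 12/5
 = 44/9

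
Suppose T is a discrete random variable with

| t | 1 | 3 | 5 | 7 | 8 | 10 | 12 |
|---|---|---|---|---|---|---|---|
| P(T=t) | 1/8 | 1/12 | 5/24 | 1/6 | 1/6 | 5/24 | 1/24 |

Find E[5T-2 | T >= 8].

P(T >= 8) = 1/6 + 5/24 + 1/24 = 5/12.
E[5T-2 | T >= 8] = [38·1/6 + 48·5/24 + 58·1/24] / (5/12)
 = 75/4 / (5/12)
 = 45

45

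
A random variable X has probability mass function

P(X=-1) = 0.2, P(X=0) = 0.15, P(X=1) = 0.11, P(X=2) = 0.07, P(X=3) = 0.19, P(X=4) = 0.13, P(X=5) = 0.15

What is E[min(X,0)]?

E[min(X,0)] = Σ min(x,0)·P(X=x)
 = (-1)·0.2 + 0·0.15 + 0·0.11 + 0·0.07 + 0·0.19 + 0·0.13 + 0·0.15
 = (-0.2) + 0 + 0 + 0 + 0 + 0 + 0
 = -0.2

-0.2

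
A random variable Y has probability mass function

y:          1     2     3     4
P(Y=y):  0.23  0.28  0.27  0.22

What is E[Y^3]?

23.84

E[Y^3] = Σ y^3·P(Y=y)
 = 1·0.23 + 8·0.28 + 27·0.27 + 64·0.22
 = 0.23 + 2.24 + 7.29 + 14.08
 = 23.84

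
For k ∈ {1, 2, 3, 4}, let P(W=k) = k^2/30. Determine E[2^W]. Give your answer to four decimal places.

11.5333

E[2^W] = Σ 2^w·P(W=w)
 = 2·1/30 + 4·2/15 + 8·3/10 + 16·8/15
 = 1/15 + 8/15 + 12/5 + 128/15
 = 173/15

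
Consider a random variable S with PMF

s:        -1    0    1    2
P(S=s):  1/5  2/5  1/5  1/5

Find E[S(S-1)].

0.8

E[S(S-1)] = Σ s(s-1)·P(S=s)
 = 2·1/5 + 0·2/5 + 0·1/5 + 2·1/5
 = 2/5 + 0 + 0 + 2/5
 = 4/5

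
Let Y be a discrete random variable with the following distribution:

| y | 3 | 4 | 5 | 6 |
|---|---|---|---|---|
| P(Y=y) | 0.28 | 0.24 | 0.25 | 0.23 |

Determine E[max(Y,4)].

E[max(Y,4)] = Σ max(y,4)·P(Y=y)
 = 4·0.28 + 4·0.24 + 5·0.25 + 6·0.23
 = 1.12 + 0.96 + 1.25 + 1.38
 = 4.71

4.71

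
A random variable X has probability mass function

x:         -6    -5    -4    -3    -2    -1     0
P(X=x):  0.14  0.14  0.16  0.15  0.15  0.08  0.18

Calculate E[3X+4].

-5.03

E[3X+4] = Σ (3x+4)·P(X=x)
 = (-14)·0.14 + (-11)·0.14 + (-8)·0.16 + (-5)·0.15 + (-2)·0.15 + 1·0.08 + 4·0.18
 = (-1.96) + (-1.54) + (-1.28) + (-0.75) + (-0.3) + 0.08 + 0.72
 = -5.03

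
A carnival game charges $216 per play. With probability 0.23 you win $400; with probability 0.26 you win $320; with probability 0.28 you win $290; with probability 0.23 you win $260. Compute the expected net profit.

100.2

E[payout] = 400·0.23 + 320·0.26 + 290·0.28 + 260·0.23
 = 92 + 83.2 + 81.2 + 59.8
 = 316.2
Net = 316.2 - 216 = 100.2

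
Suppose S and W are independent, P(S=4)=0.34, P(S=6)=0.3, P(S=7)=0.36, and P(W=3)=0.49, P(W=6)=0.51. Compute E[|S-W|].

1.8436

E[|S-W|] = Σ_s Σ_w |s-w| · P(S=s)P(W=w)
 = 1·0.1666 + 2·0.1734 + 3·0.147 + 0·0.153 + 4·0.1764 + 1·0.1836
 = 0.1666 + 0.3468 + 0.441 + 0 + 0.7056 + 0.1836
 = 1.8436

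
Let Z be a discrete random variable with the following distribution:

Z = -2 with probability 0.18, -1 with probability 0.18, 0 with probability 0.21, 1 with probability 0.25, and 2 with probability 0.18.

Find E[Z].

E[Z] = Σ z·P(Z=z)
 = (-2)·0.18 + (-1)·0.18 + 0·0.21 + 1·0.25 + 2·0.18
 = (-0.36) + (-0.18) + 0 + 0.25 + 0.36
 = 0.07

0.07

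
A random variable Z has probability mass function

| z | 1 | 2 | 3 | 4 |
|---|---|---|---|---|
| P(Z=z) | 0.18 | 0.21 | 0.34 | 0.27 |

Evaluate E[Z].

E[Z] = Σ z·P(Z=z)
 = 1·0.18 + 2·0.21 + 3·0.34 + 4·0.27
 = 0.18 + 0.42 + 1.02 + 1.08
 = 2.7

2.7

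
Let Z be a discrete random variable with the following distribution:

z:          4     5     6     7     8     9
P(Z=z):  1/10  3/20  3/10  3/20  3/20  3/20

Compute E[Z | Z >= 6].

7.2

P(Z >= 6) = 3/10 + 3/20 + 3/20 + 3/20 = 3/4.
E[Z | Z >= 6] = [6·3/10 + 7·3/20 + 8·3/20 + 9·3/20] / (3/4)
 = 27/5 / (3/4)
 = 36/5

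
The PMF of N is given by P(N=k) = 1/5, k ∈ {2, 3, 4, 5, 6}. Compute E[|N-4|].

1.2

E[|N-4|] = Σ |n-4|·P(N=n)
 = 2·1/5 + 1·1/5 + 0·1/5 + 1·1/5 + 2·1/5
 = 2/5 + 1/5 + 0 + 1/5 + 2/5
 = 6/5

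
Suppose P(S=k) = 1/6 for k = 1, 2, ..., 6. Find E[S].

3.5

E[S] = Σ s·P(S=s)
 = 1·1/6 + 2·1/6 + 3·1/6 + 4·1/6 + 5·1/6 + 6·1/6
 = 1/6 + 1/3 + 1/2 + 2/3 + 5/6 + 1
 = 7/2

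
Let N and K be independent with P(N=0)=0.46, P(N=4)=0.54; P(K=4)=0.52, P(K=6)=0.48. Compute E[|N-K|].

2.8

E[|N-K|] = Σ_n Σ_k |n-k| · P(N=n)P(K=k)
 = 4·0.2392 + 6·0.2208 + 0·0.2808 + 2·0.2592
 = 0.9568 + 1.3248 + 0 + 0.5184
 = 2.8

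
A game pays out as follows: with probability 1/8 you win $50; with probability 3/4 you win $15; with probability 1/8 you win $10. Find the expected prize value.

18.75

E[payout] = 50·1/8 + 15·3/4 + 10·1/8
 = 25/4 + 45/4 + 5/4
 = 75/4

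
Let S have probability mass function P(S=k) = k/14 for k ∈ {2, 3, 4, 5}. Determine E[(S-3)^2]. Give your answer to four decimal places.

1.8571

E[(S-3)^2] = Σ (s-3)^2·P(S=s)
 = 1·1/7 + 0·3/14 + 1·2/7 + 4·5/14
 = 1/7 + 0 + 2/7 + 10/7
 = 13/7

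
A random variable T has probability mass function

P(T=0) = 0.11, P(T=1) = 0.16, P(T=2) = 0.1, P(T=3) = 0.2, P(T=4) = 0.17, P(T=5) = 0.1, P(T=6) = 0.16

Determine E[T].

3.1

E[T] = Σ t·P(T=t)
 = 0·0.11 + 1·0.16 + 2·0.1 + 3·0.2 + 4·0.17 + 5·0.1 + 6·0.16
 = 0 + 0.16 + 0.2 + 0.6 + 0.68 + 0.5 + 0.96
 = 3.1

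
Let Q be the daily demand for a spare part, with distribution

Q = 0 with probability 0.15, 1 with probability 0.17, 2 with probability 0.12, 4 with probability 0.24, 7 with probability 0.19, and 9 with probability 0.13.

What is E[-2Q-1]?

-8.74

E[-2Q-1] = Σ (-2q-1)·P(Q=q)
 = (-1)·0.15 + (-3)·0.17 + (-5)·0.12 + (-9)·0.24 + (-15)·0.19 + (-19)·0.13
 = (-0.15) + (-0.51) + (-0.6) + (-2.16) + (-2.85) + (-2.47)
 = -8.74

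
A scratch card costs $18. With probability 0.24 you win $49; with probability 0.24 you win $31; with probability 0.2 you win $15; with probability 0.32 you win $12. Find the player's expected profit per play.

8.04

E[payout] = 49·0.24 + 31·0.24 + 15·0.2 + 12·0.32
 = 11.76 + 7.44 + 3 + 3.84
 = 26.04
Net = 26.04 - 18 = 8.04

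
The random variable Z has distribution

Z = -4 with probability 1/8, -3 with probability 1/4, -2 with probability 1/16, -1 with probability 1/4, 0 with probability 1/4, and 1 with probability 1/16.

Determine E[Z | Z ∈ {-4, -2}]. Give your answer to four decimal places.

-3.3333

P(Z ∈ {-4, -2}) = 1/8 + 1/16 = 3/16.
E[Z | Z ∈ {-4, -2}] = [(-4)·1/8 + (-2)·1/16] / (3/16)
 = -5/8 / (3/16)
 = -10/3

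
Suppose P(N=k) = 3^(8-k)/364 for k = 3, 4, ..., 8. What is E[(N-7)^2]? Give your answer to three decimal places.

13.008

E[(N-7)^2] = Σ (n-7)^2·P(N=n)
 = 16·243/364 + 9·81/364 + 4·27/364 + 1·9/364 + 0·3/364 + 1·1/364
 = 972/91 + 729/364 + 27/91 + 9/364 + 0 + 1/364
 = 4735/364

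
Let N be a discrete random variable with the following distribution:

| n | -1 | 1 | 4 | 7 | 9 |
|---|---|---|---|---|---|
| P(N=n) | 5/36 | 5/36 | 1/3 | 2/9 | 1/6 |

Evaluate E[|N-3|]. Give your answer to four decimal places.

E[|N-3|] = Σ |n-3|·P(N=n)
 = 4·5/36 + 2·5/36 + 1·1/3 + 4·2/9 + 6·1/6
 = 5/9 + 5/18 + 1/3 + 8/9 + 1
 = 55/18

3.0556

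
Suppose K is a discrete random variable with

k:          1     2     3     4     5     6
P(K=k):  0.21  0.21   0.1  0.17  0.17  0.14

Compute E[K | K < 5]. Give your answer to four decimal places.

P(K < 5) = 0.21 + 0.21 + 0.1 + 0.17 = 0.69.
E[K | K < 5] = [1·0.21 + 2·0.21 + 3·0.1 + 4·0.17] / 0.69
 = 1.61 / 0.69
 = 7/3

2.3333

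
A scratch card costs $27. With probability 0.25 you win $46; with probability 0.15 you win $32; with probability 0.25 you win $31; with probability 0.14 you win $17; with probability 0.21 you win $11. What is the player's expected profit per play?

1.74

E[payout] = 46·0.25 + 32·0.15 + 31·0.25 + 17·0.14 + 11·0.21
 = 11.5 + 4.8 + 7.75 + 2.38 + 2.31
 = 28.74
Net = 28.74 - 27 = 1.74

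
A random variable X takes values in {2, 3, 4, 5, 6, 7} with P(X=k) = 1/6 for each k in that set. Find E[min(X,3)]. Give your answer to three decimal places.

E[min(X,3)] = Σ min(x,3)·P(X=x)
 = 2·1/6 + 3·1/6 + 3·1/6 + 3·1/6 + 3·1/6 + 3·1/6
 = 1/3 + 1/2 + 1/2 + 1/2 + 1/2 + 1/2
 = 17/6

2.833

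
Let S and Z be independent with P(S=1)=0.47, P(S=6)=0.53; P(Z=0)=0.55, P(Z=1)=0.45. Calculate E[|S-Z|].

3.2

E[|S-Z|] = Σ_s Σ_z |s-z| · P(S=s)P(Z=z)
 = 1·0.2585 + 0·0.2115 + 6·0.2915 + 5·0.2385
 = 0.2585 + 0 + 1.749 + 1.1925
 = 3.2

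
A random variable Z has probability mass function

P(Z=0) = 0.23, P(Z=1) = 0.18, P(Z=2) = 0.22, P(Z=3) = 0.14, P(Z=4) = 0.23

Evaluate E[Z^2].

E[Z^2] = Σ z^2·P(Z=z)
 = 0·0.23 + 1·0.18 + 4·0.22 + 9·0.14 + 16·0.23
 = 0 + 0.18 + 0.88 + 1.26 + 3.68
 = 6

6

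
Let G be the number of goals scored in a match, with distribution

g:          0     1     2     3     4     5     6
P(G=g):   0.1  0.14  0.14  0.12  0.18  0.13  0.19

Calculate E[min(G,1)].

E[min(G,1)] = Σ min(g,1)·P(G=g)
 = 0·0.1 + 1·0.14 + 1·0.14 + 1·0.12 + 1·0.18 + 1·0.13 + 1·0.19
 = 0 + 0.14 + 0.14 + 0.12 + 0.18 + 0.13 + 0.19
 = 0.9

0.9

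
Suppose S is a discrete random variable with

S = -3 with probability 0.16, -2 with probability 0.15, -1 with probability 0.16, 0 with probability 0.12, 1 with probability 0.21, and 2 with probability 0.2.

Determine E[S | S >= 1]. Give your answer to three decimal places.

1.488

P(S >= 1) = 0.21 + 0.2 = 0.41.
E[S | S >= 1] = [1·0.21 + 2·0.2] / 0.41
 = 0.61 / 0.41
 = 61/41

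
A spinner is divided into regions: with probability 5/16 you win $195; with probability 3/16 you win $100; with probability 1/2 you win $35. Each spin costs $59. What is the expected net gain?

E[payout] = 195·5/16 + 100·3/16 + 35·1/2
 = 975/16 + 75/4 + 35/2
 = 1555/16
Net = 1555/16 - 59 = 611/16

38.1875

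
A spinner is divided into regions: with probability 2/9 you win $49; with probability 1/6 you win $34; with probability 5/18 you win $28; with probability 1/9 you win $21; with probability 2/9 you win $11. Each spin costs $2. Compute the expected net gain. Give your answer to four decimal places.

E[payout] = 49·2/9 + 34·1/6 + 28·5/18 + 21·1/9 + 11·2/9
 = 98/9 + 17/3 + 70/9 + 7/3 + 22/9
 = 262/9
Net = 262/9 - 2 = 244/9

27.1111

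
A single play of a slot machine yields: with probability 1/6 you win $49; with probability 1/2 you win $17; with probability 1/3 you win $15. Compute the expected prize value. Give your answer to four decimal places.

E[payout] = 49·1/6 + 17·1/2 + 15·1/3
 = 49/6 + 17/2 + 5
 = 65/3

21.6667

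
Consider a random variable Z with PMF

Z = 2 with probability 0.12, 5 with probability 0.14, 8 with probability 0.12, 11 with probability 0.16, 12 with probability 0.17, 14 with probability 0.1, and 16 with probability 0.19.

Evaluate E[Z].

10.14

E[Z] = Σ z·P(Z=z)
 = 2·0.12 + 5·0.14 + 8·0.12 + 11·0.16 + 12·0.17 + 14·0.1 + 16·0.19
 = 0.24 + 0.7 + 0.96 + 1.76 + 2.04 + 1.4 + 3.04
 = 10.14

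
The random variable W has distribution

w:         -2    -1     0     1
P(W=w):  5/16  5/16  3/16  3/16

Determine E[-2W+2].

E[-2W+2] = Σ (-2w+2)·P(W=w)
 = 6·5/16 + 4·5/16 + 2·3/16 + 0·3/16
 = 15/8 + 5/4 + 3/8 + 0
 = 7/2

3.5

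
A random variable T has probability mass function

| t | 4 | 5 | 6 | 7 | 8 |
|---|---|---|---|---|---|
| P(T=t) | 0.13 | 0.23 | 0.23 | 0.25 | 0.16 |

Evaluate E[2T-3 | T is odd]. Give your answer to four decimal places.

P(T is odd) = 0.23 + 0.25 = 0.48.
E[2T-3 | T is odd] = [7·0.23 + 11·0.25] / 0.48
 = 4.36 / 0.48
 = 109/12

9.0833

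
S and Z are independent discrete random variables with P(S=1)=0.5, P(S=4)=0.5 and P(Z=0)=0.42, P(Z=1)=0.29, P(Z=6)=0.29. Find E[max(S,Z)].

3.515

E[max(S,Z)] = Σ_s Σ_z max(s,z) · P(S=s)P(Z=z)
 = 1·0.21 + 1·0.145 + 6·0.145 + 4·0.21 + 4·0.145 + 6·0.145
 = 0.21 + 0.145 + 0.87 + 0.84 + 0.58 + 0.87
 = 3.515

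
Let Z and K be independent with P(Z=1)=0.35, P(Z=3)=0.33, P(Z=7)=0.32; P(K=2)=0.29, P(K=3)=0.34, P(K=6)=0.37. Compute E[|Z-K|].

E[|Z-K|] = Σ_z Σ_k |z-k| · P(Z=z)P(K=k)
 = 1·0.1015 + 2·0.119 + 5·0.1295 + 1·0.0957 + 0·0.1122 + 3·0.1221 + 5·0.0928 + 4·0.1088 + 1·0.1184
 = 0.1015 + 0.238 + 0.6475 + 0.0957 + 0 + 0.3663 + 0.464 + 0.4352 + 0.1184
 = 2.4666

2.4666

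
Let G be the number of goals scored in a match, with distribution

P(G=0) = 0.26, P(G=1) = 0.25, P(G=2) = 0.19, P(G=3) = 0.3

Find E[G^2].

E[G^2] = Σ g^2·P(G=g)
 = 0·0.26 + 1·0.25 + 4·0.19 + 9·0.3
 = 0 + 0.25 + 0.76 + 2.7
 = 3.71

3.71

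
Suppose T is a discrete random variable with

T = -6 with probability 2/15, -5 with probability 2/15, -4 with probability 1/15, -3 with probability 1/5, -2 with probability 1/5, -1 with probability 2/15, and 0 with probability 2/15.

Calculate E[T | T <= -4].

P(T <= -4) = 2/15 + 2/15 + 1/15 = 1/3.
E[T | T <= -4] = [(-6)·2/15 + (-5)·2/15 + (-4)·1/15] / (1/3)
 = -26/15 / (1/3)
 = -26/5

-5.2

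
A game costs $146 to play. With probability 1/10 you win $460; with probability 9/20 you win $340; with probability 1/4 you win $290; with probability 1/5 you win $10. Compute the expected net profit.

127.5

E[payout] = 460·1/10 + 340·9/20 + 290·1/4 + 10·1/5
 = 46 + 153 + 145/2 + 2
 = 547/2
Net = 547/2 - 146 = 255/2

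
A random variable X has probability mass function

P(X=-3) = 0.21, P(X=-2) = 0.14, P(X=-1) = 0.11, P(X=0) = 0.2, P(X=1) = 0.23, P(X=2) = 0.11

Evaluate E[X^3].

-5.79

E[X^3] = Σ x^3·P(X=x)
 = (-27)·0.21 + (-8)·0.14 + (-1)·0.11 + 0·0.2 + 1·0.23 + 8·0.11
 = (-5.67) + (-1.12) + (-0.11) + 0 + 0.23 + 0.88
 = -5.79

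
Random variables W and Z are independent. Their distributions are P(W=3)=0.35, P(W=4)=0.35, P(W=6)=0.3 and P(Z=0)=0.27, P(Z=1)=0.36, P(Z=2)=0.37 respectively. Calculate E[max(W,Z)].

E[max(W,Z)] = Σ_w Σ_z max(w,z) · P(W=w)P(Z=z)
 = 3·0.0945 + 3·0.126 + 3·0.1295 + 4·0.0945 + 4·0.126 + 4·0.1295 + 6·0.081 + 6·0.108 + 6·0.111
 = 0.2835 + 0.378 + 0.3885 + 0.378 + 0.504 + 0.518 + 0.486 + 0.648 + 0.666
 = 4.25

4.25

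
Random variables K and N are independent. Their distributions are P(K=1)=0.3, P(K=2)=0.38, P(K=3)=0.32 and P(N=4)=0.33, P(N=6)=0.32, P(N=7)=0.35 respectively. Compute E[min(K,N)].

2.02

E[min(K,N)] = Σ_k Σ_n min(k,n) · P(K=k)P(N=n)
 = 1·0.099 + 1·0.096 + 1·0.105 + 2·0.1254 + 2·0.1216 + 2·0.133 + 3·0.1056 + 3·0.1024 + 3·0.112
 = 0.099 + 0.096 + 0.105 + 0.2508 + 0.2432 + 0.266 + 0.3168 + 0.3072 + 0.336
 = 2.02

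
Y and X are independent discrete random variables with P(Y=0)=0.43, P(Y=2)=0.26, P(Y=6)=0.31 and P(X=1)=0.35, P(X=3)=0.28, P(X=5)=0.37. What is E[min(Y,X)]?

E[min(Y,X)] = Σ_y Σ_x min(y,x) · P(Y=y)P(X=x)
 = 0·0.1505 + 0·0.1204 + 0·0.1591 + 1·0.091 + 2·0.0728 + 2·0.0962 + 1·0.1085 + 3·0.0868 + 5·0.1147
 = 0 + 0 + 0 + 0.091 + 0.1456 + 0.1924 + 0.1085 + 0.2604 + 0.5735
 = 1.3714

1.3714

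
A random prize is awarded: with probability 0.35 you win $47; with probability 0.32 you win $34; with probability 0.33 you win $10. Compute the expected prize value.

30.63

E[payout] = 47·0.35 + 34·0.32 + 10·0.33
 = 16.45 + 10.88 + 3.3
 = 30.63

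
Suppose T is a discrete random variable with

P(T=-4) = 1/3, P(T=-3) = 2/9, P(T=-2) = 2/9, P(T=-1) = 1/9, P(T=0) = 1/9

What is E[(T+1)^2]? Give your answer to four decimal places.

E[(T+1)^2] = Σ (t+1)^2·P(T=t)
 = 9·1/3 + 4·2/9 + 1·2/9 + 0·1/9 + 1·1/9
 = 3 + 8/9 + 2/9 + 0 + 1/9
 = 38/9

4.2222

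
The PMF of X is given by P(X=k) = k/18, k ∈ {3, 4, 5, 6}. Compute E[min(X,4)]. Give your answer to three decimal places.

3.833

E[min(X,4)] = Σ min(x,4)·P(X=x)
 = 3·1/6 + 4·2/9 + 4·5/18 + 4·1/3
 = 1/2 + 8/9 + 10/9 + 4/3
 = 23/6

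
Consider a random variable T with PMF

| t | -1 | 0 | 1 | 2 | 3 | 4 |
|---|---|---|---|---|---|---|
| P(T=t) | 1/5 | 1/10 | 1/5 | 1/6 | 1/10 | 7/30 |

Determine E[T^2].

E[T^2] = Σ t^2·P(T=t)
 = 1·1/5 + 0·1/10 + 1·1/5 + 4·1/6 + 9·1/10 + 16·7/30
 = 1/5 + 0 + 1/5 + 2/3 + 9/10 + 56/15
 = 57/10

5.7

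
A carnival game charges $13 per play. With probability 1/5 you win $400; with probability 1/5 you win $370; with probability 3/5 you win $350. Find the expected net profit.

E[payout] = 400·1/5 + 370·1/5 + 350·3/5
 = 80 + 74 + 210
 = 364
Net = 364 - 13 = 351

351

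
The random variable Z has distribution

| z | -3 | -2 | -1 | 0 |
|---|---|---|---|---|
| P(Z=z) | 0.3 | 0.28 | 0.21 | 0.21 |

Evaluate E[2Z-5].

-8.34

E[2Z-5] = Σ (2z-5)·P(Z=z)
 = (-11)·0.3 + (-9)·0.28 + (-7)·0.21 + (-5)·0.21
 = (-3.3) + (-2.52) + (-1.47) + (-1.05)
 = -8.34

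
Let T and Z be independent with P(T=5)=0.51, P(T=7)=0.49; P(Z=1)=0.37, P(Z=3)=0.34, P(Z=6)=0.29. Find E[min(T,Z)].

2.9821

E[min(T,Z)] = Σ_t Σ_z min(t,z) · P(T=t)P(Z=z)
 = 1·0.1887 + 3·0.1734 + 5·0.1479 + 1·0.1813 + 3·0.1666 + 6·0.1421
 = 0.1887 + 0.5202 + 0.7395 + 0.1813 + 0.4998 + 0.8526
 = 2.9821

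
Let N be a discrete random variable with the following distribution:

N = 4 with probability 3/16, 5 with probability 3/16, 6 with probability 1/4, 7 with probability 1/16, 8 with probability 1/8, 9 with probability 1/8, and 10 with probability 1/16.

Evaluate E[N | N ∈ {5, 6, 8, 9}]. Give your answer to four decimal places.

P(N ∈ {5, 6, 8, 9}) = 3/16 + 1/4 + 1/8 + 1/8 = 11/16.
E[N | N ∈ {5, 6, 8, 9}] = [5·3/16 + 6·1/4 + 8·1/8 + 9·1/8] / (11/16)
 = 73/16 / (11/16)
 = 73/11

6.6364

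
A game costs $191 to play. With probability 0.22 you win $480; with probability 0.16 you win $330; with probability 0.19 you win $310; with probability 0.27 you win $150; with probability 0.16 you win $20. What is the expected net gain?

70

E[payout] = 480·0.22 + 330·0.16 + 310·0.19 + 150·0.27 + 20·0.16
 = 105.6 + 52.8 + 58.9 + 40.5 + 3.2
 = 261
Net = 261 - 191 = 70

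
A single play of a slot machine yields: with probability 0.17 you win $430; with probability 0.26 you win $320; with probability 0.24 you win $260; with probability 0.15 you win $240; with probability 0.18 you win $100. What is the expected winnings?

272.7

E[payout] = 430·0.17 + 320·0.26 + 260·0.24 + 240·0.15 + 100·0.18
 = 73.1 + 83.2 + 62.4 + 36 + 18
 = 272.7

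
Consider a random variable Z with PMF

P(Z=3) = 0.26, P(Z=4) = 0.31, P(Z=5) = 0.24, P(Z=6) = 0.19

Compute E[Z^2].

20.14

E[Z^2] = Σ z^2·P(Z=z)
 = 9·0.26 + 16·0.31 + 25·0.24 + 36·0.19
 = 2.34 + 4.96 + 6 + 6.84
 = 20.14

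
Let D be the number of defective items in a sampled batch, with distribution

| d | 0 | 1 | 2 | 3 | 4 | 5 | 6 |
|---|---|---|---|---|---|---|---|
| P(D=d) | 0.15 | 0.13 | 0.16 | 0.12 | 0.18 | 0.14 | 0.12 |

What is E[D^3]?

E[D^3] = Σ d^3·P(D=d)
 = 0·0.15 + 1·0.13 + 8·0.16 + 27·0.12 + 64·0.18 + 125·0.14 + 216·0.12
 = 0 + 0.13 + 1.28 + 3.24 + 11.52 + 17.5 + 25.92
 = 59.59

59.59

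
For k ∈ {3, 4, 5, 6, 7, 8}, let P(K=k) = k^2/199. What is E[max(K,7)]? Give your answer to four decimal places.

7.3216

E[max(K,7)] = Σ max(k,7)·P(K=k)
 = 7·9/199 + 7·16/199 + 7·25/199 + 7·36/199 + 7·49/199 + 8·64/199
 = 63/199 + 112/199 + 175/199 + 252/199 + 343/199 + 512/199
 = 1457/199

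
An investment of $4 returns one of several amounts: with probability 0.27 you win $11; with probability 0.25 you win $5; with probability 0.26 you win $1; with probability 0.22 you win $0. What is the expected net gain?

E[payout] = 11·0.27 + 5·0.25 + 1·0.26 + 0·0.22
 = 2.97 + 1.25 + 0.26 + 0
 = 4.48
Net = 4.48 - 4 = 0.48

0.48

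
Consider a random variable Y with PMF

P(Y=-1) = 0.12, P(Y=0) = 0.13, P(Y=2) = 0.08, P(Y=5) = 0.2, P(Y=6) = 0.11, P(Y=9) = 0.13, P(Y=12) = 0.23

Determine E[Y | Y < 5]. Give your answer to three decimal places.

0.121

P(Y < 5) = 0.12 + 0.13 + 0.08 = 0.33.
E[Y | Y < 5] = [(-1)·0.12 + 0·0.13 + 2·0.08] / 0.33
 = 0.04 / 0.33
 = 4/33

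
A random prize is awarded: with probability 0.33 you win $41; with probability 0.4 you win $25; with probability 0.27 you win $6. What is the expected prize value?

E[payout] = 41·0.33 + 25·0.4 + 6·0.27
 = 13.53 + 10 + 1.62
 = 25.15

25.15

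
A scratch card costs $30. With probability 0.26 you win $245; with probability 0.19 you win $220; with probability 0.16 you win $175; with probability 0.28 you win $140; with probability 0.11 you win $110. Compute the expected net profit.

E[payout] = 245·0.26 + 220·0.19 + 175·0.16 + 140·0.28 + 110·0.11
 = 63.7 + 41.8 + 28 + 39.2 + 12.1
 = 184.8
Net = 184.8 - 30 = 154.8

154.8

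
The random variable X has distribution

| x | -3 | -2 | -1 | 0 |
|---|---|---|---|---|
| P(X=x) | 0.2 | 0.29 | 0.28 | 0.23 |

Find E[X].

-1.46

E[X] = Σ x·P(X=x)
 = (-3)·0.2 + (-2)·0.29 + (-1)·0.28 + 0·0.23
 = (-0.6) + (-0.58) + (-0.28) + 0
 = -1.46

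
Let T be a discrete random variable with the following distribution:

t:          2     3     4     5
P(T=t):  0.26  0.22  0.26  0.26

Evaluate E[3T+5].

15.56

E[3T+5] = Σ (3t+5)·P(T=t)
 = 11·0.26 + 14·0.22 + 17·0.26 + 20·0.26
 = 2.86 + 3.08 + 4.42 + 5.2
 = 15.56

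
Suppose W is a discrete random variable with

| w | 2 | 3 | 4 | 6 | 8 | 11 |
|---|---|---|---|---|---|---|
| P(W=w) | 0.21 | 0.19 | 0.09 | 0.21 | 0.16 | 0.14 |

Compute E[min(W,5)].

E[min(W,5)] = Σ min(w,5)·P(W=w)
 = 2·0.21 + 3·0.19 + 4·0.09 + 5·0.21 + 5·0.16 + 5·0.14
 = 0.42 + 0.57 + 0.36 + 1.05 + 0.8 + 0.7
 = 3.9

3.9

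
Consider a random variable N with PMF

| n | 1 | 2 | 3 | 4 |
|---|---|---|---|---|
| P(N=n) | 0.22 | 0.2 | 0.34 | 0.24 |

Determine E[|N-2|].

1.04

E[|N-2|] = Σ |n-2|·P(N=n)
 = 1·0.22 + 0·0.2 + 1·0.34 + 2·0.24
 = 0.22 + 0 + 0.34 + 0.48
 = 1.04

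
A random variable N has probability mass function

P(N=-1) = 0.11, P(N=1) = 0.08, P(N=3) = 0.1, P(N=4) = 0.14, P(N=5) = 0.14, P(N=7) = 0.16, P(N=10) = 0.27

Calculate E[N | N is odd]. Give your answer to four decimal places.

P(N is odd) = 0.11 + 0.08 + 0.1 + 0.14 + 0.16 = 0.59.
E[N | N is odd] = [(-1)·0.11 + 1·0.08 + 3·0.1 + 5·0.14 + 7·0.16] / 0.59
 = 2.09 / 0.59
 = 209/59

3.5424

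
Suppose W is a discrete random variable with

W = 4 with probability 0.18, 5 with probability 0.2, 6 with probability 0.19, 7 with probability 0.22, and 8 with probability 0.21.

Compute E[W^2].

E[W^2] = Σ w^2·P(W=w)
 = 16·0.18 + 25·0.2 + 36·0.19 + 49·0.22 + 64·0.21
 = 2.88 + 5 + 6.84 + 10.78 + 13.44
 = 38.94

38.94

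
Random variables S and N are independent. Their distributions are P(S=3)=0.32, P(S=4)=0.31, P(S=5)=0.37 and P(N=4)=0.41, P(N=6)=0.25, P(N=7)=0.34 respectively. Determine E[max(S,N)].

5.6717

E[max(S,N)] = Σ_s Σ_n max(s,n) · P(S=s)P(N=n)
 = 4·0.1312 + 6·0.08 + 7·0.1088 + 4·0.1271 + 6·0.0775 + 7·0.1054 + 5·0.1517 + 6·0.0925 + 7·0.1258
 = 0.5248 + 0.48 + 0.7616 + 0.5084 + 0.465 + 0.7378 + 0.7585 + 0.555 + 0.8806
 = 5.6717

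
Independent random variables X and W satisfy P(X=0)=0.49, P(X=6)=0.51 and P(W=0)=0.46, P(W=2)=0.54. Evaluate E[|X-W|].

E[|X-W|] = Σ_x Σ_w |x-w| · P(X=x)P(W=w)
 = 0·0.2254 + 2·0.2646 + 6·0.2346 + 4·0.2754
 = 0 + 0.5292 + 1.4076 + 1.1016
 = 3.0384

3.0384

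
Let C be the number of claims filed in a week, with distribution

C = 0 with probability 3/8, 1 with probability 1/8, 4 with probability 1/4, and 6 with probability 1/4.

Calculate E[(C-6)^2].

E[(C-6)^2] = Σ (c-6)^2·P(C=c)
 = 36·3/8 + 25·1/8 + 4·1/4 + 0·1/4
 = 27/2 + 25/8 + 1 + 0
 = 141/8

17.625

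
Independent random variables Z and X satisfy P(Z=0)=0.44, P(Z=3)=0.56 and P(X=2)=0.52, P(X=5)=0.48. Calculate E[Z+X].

5.12

E[Z+X] = Σ_z Σ_x (z+x) · P(Z=z)P(X=x)
 = 2·0.2288 + 5·0.2112 + 5·0.2912 + 8·0.2688
 = 0.4576 + 1.056 + 1.456 + 2.1504
 = 5.12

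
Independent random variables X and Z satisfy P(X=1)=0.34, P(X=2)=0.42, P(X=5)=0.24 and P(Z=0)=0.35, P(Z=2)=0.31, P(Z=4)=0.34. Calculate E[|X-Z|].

1.8756

E[|X-Z|] = Σ_x Σ_z |x-z| · P(X=x)P(Z=z)
 = 1·0.119 + 1·0.1054 + 3·0.1156 + 2·0.147 + 0·0.1302 + 2·0.1428 + 5·0.084 + 3·0.0744 + 1·0.0816
 = 0.119 + 0.1054 + 0.3468 + 0.294 + 0 + 0.2856 + 0.42 + 0.2232 + 0.0816
 = 1.8756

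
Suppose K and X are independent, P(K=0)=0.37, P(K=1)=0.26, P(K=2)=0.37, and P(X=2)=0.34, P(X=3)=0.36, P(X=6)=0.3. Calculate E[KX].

E[KX] = Σ_k Σ_x kx · P(K=k)P(X=x)
 = 0·0.1258 + 0·0.1332 + 0·0.111 + 2·0.0884 + 3·0.0936 + 6·0.078 + 4·0.1258 + 6·0.1332 + 12·0.111
 = 0 + 0 + 0 + 0.1768 + 0.2808 + 0.468 + 0.5032 + 0.7992 + 1.332
 = 3.56

3.56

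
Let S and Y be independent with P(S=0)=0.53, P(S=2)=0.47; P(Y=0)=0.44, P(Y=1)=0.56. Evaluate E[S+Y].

E[S+Y] = Σ_s Σ_y (s+y) · P(S=s)P(Y=y)
 = 0·0.2332 + 1·0.2968 + 2·0.2068 + 3·0.2632
 = 0 + 0.2968 + 0.4136 + 0.7896
 = 1.5

1.5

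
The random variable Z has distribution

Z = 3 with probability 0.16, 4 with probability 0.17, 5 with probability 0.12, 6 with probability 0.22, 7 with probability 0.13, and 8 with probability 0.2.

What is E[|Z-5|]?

1.57

E[|Z-5|] = Σ |z-5|·P(Z=z)
 = 2·0.16 + 1·0.17 + 0·0.12 + 1·0.22 + 2·0.13 + 3·0.2
 = 0.32 + 0.17 + 0 + 0.22 + 0.26 + 0.6
 = 1.57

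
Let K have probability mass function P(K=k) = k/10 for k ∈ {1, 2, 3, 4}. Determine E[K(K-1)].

7

E[K(K-1)] = Σ k(k-1)·P(K=k)
 = 0·1/10 + 2·1/5 + 6·3/10 + 12·2/5
 = 0 + 2/5 + 9/5 + 24/5
 = 7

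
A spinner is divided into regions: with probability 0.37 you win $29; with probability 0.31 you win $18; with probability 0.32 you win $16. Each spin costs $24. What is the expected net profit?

E[payout] = 29·0.37 + 18·0.31 + 16·0.32
 = 10.73 + 5.58 + 5.12
 = 21.43
Net = 21.43 - 24 = -2.57

-2.57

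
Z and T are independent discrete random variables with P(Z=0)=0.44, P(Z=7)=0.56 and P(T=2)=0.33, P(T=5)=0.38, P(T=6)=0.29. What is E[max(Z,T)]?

5.812

E[max(Z,T)] = Σ_z Σ_t max(z,t) · P(Z=z)P(T=t)
 = 2·0.1452 + 5·0.1672 + 6·0.1276 + 7·0.1848 + 7·0.2128 + 7·0.1624
 = 0.2904 + 0.836 + 0.7656 + 1.2936 + 1.4896 + 1.1368
 = 5.812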